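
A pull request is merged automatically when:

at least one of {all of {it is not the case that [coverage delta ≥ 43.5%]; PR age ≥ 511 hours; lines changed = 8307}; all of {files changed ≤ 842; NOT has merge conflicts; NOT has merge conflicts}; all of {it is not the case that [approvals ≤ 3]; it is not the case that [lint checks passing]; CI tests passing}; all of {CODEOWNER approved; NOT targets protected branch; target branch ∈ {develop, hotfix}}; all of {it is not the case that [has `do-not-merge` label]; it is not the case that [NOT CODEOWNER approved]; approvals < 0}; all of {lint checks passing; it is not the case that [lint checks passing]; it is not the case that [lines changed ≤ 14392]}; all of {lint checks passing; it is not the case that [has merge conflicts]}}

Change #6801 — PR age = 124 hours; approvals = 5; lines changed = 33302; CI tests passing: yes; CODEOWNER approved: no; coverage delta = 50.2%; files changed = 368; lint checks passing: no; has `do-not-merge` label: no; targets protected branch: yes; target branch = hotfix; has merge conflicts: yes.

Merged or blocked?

Merged

Atomic conditions:
  coverage delta ≥ 43.5%: 50.2 ≥ 43.5 is true
  PR age ≥ 511 hours: 124 ≥ 511 is false
  lines changed = 8307: 33302 == 8307 is false
  files changed ≤ 842: 368 ≤ 842 is true
  NOT has merge conflicts: yes → false
  approvals ≤ 3: 5 ≤ 3 is false
  lint checks passing: no → false
  CI tests passing: yes → true
  CODEOWNER approved: no → false
  NOT targets protected branch: yes → false
  target branch ∈ {develop, hotfix}: hotfix is in the set → true
  has `do-not-merge` label: no → false
  NOT CODEOWNER approved: no → true
  approvals < 0: 5 < 0 is false
  lines changed ≤ 14392: 33302 ≤ 14392 is false
  has merge conflicts: yes → true
Combine:
[1.1] NOT true = false
[1] false AND false AND false = false
[2] true AND false AND false = false
[3.1] NOT false = true
[3.2] NOT false = true
[3] true AND true AND true = true
[4] false AND false AND true = false
[5.1] NOT false = true
[5.2] NOT true = false
[5] true AND false AND false = false
[6.2] NOT false = true
[6.3] NOT false = true
[6] false AND true AND true = false
[7.2] NOT true = false
[7] false AND false = false
[root] false OR false OR true OR false OR false OR false OR false = true
Overall: true → merged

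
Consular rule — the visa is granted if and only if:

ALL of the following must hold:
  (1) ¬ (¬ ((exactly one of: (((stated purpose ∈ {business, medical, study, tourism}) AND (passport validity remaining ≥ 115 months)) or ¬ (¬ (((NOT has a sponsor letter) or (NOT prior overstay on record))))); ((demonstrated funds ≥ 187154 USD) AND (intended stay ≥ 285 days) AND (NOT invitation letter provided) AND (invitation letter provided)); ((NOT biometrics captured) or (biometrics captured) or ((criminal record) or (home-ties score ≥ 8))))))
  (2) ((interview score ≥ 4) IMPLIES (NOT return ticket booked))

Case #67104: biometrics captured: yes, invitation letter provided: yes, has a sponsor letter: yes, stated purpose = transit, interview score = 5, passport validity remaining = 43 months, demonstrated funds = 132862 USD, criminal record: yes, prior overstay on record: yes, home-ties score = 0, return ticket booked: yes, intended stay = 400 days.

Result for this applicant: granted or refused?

Atomic conditions:
  stated purpose ∈ {business, medical, study, tourism}: transit is not in the set → false
  passport validity remaining ≥ 115 months: 43 ≥ 115 is false
  NOT has a sponsor letter: yes → false
  NOT prior overstay on record: yes → false
  demonstrated funds ≥ 187154 USD: 132862 ≥ 187154 is false
  intended stay ≥ 285 days: 400 ≥ 285 is true
  NOT invitation letter provided: yes → false
  invitation letter provided: yes → true
  NOT biometrics captured: yes → false
  biometrics captured: yes → true
  criminal record: yes → true
  home-ties score ≥ 8: 0 ≥ 8 is false
  interview score ≥ 4: 5 ≥ 4 is true
  NOT return ticket booked: yes → false
Combine:
[1.1.1.1.1] false AND false = false
[1.1.1.1.2.1.1] false OR false = false
[1.1.1.1.2.1] NOT false = true
[1.1.1.1.2] NOT true = false
[1.1.1.1] false OR false = false
[1.1.1.2] false AND true AND false AND true = false
[1.1.1.3.3] true OR false = true
[1.1.1.3] false OR true OR true = true
[1.1.1] exactly-one(false, false, true) = true
[1.1] NOT true = false
[1] NOT false = true
[2] true → false = false
[root] true AND false = false
Overall: false → refused

Refused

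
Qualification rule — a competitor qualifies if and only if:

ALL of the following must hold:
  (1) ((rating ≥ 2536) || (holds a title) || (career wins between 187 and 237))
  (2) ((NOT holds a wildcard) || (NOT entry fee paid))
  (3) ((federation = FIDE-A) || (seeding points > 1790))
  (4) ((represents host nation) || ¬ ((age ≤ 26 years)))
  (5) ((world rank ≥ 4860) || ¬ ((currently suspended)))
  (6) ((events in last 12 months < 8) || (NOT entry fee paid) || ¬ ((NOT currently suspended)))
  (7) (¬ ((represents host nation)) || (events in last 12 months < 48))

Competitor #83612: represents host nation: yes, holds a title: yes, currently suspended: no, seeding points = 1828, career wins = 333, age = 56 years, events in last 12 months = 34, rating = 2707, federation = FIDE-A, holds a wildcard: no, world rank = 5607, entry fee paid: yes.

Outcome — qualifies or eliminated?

Atomic conditions:
  rating ≥ 2536: 2707 ≥ 2536 is true
  holds a title: yes → true
  career wins between 187 and 237: 333 in [187, 237] is false
  NOT holds a wildcard: no → true
  NOT entry fee paid: yes → false
  federation = FIDE-A: FIDE-A == FIDE-A is true
  seeding points > 1790: 1828 > 1790 is true
  represents host nation: yes → true
  age ≤ 26 years: 56 ≤ 26 is false
  world rank ≥ 4860: 5607 ≥ 4860 is true
  currently suspended: no → false
  events in last 12 months < 8: 34 < 8 is false
  NOT currently suspended: no → true
  events in last 12 months < 48: 34 < 48 is true
Combine:
[1] true OR true OR false = true
[2] true OR false = true
[3] true OR true = true
[4.2] NOT false = true
[4] true OR true = true
[5.2] NOT false = true
[5] true OR true = true
[6.3] NOT true = false
[6] false OR false OR false = false
[7.1] NOT true = false
[7] false OR true = true
[root] true AND true AND true AND true AND true AND false AND true = false
Overall: false → eliminated

Eliminated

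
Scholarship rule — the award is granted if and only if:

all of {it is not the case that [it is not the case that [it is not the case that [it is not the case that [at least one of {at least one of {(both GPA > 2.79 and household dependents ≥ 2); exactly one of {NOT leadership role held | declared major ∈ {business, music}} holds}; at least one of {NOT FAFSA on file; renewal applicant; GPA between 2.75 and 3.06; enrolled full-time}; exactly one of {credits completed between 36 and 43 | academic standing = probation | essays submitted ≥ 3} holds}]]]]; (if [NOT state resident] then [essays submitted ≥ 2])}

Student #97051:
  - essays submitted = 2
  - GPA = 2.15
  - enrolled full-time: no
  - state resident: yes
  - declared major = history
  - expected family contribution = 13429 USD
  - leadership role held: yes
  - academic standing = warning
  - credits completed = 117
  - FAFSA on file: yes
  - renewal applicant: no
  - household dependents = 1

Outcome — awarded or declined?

Declined

Atomic conditions:
  GPA > 2.79: 2.15 > 2.79 is false
  household dependents ≥ 2: 1 ≥ 2 is false
  NOT leadership role held: yes → false
  declared major ∈ {business, music}: history is not in the set → false
  NOT FAFSA on file: yes → false
  renewal applicant: no → false
  GPA between 2.75 and 3.06: 2.15 in [2.75, 3.06] is false
  enrolled full-time: no → false
  credits completed between 36 and 43: 117 in [36, 43] is false
  academic standing = probation: warning == probation is false
  essays submitted ≥ 3: 2 ≥ 3 is false
  NOT state resident: yes → false
  essays submitted ≥ 2: 2 ≥ 2 is true
Combine:
[1.1.1.1.1.1.1] false AND false = false
[1.1.1.1.1.1.2] exactly-one(false, false) = false
[1.1.1.1.1.1] false OR false = false
[1.1.1.1.1.2] false OR false OR false OR false = false
[1.1.1.1.1.3] exactly-one(false, false, false) = false
[1.1.1.1.1] false OR false OR false = false
[1.1.1.1] NOT false = true
[1.1.1] NOT true = false
[1.1] NOT false = true
[1] NOT true = false
[2] false → true (antecedent false ⇒ implication holds) = true
[root] false AND true = false
Overall: false → declined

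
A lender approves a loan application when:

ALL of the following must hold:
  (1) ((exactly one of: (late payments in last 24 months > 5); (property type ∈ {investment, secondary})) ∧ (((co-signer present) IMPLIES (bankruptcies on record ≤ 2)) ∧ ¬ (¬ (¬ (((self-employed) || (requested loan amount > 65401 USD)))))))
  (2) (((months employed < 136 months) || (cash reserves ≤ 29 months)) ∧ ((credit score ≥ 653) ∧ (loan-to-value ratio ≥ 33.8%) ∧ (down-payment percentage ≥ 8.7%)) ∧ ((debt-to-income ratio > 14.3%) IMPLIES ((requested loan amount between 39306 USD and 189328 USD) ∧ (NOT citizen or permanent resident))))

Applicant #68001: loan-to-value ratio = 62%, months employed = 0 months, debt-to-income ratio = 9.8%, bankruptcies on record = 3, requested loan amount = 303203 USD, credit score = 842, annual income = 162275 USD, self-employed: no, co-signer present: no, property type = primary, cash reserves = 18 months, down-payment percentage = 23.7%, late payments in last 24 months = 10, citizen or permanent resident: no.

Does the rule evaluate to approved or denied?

Atomic conditions:
  late payments in last 24 months > 5: 10 > 5 is true
  property type ∈ {investment, secondary}: primary is not in the set → false
  co-signer present: no → false
  bankruptcies on record ≤ 2: 3 ≤ 2 is false
  self-employed: no → false
  requested loan amount > 65401 USD: 303203 > 65401 is true
  months employed < 136 months: 0 < 136 is true
  cash reserves ≤ 29 months: 18 ≤ 29 is true
  credit score ≥ 653: 842 ≥ 653 is true
  loan-to-value ratio ≥ 33.8%: 62 ≥ 33.8 is true
  down-payment percentage ≥ 8.7%: 23.7 ≥ 8.7 is true
  debt-to-income ratio > 14.3%: 9.8 > 14.3 is false
  requested loan amount between 39306 USD and 189328 USD: 303203 in [39306, 189328] is false
  NOT citizen or permanent resident: no → true
Combine:
[1.1] exactly-one(true, false) = true
[1.2.1] false → false (antecedent false ⇒ implication holds) = true
[1.2.2.1.1.1] false OR true = true
[1.2.2.1.1] NOT true = false
[1.2.2.1] NOT false = true
[1.2.2] NOT true = false
[1.2] true AND false = false
[1] true AND false = false
[2.1] true OR true = true
[2.2] true AND true AND true = true
[2.3.2] false AND true = false
[2.3] false → false (antecedent false ⇒ implication holds) = true
[2] true AND true AND true = true
[root] false AND true = false
Overall: false → denied

Denied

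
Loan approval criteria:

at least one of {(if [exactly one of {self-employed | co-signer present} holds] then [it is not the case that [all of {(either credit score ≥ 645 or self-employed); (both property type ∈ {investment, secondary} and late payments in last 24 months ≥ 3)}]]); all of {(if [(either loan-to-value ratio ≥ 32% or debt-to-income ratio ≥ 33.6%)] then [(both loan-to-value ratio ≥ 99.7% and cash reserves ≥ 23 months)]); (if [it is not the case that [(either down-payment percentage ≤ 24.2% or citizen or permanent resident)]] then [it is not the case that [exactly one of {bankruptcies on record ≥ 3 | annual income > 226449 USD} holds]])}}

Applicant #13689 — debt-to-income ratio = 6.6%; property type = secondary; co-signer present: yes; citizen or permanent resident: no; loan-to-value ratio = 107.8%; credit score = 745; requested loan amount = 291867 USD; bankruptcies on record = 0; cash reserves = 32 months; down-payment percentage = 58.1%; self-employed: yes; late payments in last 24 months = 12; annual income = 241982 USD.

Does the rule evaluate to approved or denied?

Approved

Atomic conditions:
  self-employed: yes → true
  co-signer present: yes → true
  credit score ≥ 645: 745 ≥ 645 is true
  property type ∈ {investment, secondary}: secondary is in the set → true
  late payments in last 24 months ≥ 3: 12 ≥ 3 is true
  loan-to-value ratio ≥ 32%: 107.8 ≥ 32 is true
  debt-to-income ratio ≥ 33.6%: 6.6 ≥ 33.6 is false
  loan-to-value ratio ≥ 99.7%: 107.8 ≥ 99.7 is true
  cash reserves ≥ 23 months: 32 ≥ 23 is true
  down-payment percentage ≤ 24.2%: 58.1 ≤ 24.2 is false
  citizen or permanent resident: no → false
  bankruptcies on record ≥ 3: 0 ≥ 3 is false
  annual income > 226449 USD: 241982 > 226449 is true
Combine:
[1.1] exactly-one(true, true) = false
[1.2.1.1] true OR true = true
[1.2.1.2] true AND true = true
[1.2.1] true AND true = true
[1.2] NOT true = false
[1] false → false (antecedent false ⇒ implication holds) = true
[2.1.1] true OR false = true
[2.1.2] true AND true = true
[2.1] true → true = true
[2.2.1.1] false OR false = false
[2.2.1] NOT false = true
[2.2.2.1] exactly-one(false, true) = true
[2.2.2] NOT true = false
[2.2] true → false = false
[2] true AND false = false
[root] true OR false = true
Overall: true → approved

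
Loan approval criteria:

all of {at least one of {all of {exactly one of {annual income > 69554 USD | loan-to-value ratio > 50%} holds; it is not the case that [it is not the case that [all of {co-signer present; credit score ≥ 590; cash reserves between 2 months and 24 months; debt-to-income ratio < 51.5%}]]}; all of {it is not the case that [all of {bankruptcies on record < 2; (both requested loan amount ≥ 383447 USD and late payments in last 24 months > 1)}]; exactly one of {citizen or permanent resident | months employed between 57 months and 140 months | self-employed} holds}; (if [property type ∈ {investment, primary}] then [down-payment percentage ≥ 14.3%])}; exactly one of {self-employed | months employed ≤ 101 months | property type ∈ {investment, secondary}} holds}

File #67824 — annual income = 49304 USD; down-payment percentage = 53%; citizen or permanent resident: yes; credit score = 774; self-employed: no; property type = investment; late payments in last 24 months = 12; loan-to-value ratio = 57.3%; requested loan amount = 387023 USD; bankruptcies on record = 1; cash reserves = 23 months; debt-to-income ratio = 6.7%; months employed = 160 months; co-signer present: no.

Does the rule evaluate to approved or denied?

Atomic conditions:
  annual income > 69554 USD: 49304 > 69554 is false
  loan-to-value ratio > 50%: 57.3 > 50 is true
  co-signer present: no → false
  credit score ≥ 590: 774 ≥ 590 is true
  cash reserves between 2 months and 24 months: 23 in [2, 24] is true
  debt-to-income ratio < 51.5%: 6.7 < 51.5 is true
  bankruptcies on record < 2: 1 < 2 is true
  requested loan amount ≥ 383447 USD: 387023 ≥ 383447 is true
  late payments in last 24 months > 1: 12 > 1 is true
  citizen or permanent resident: yes → true
  months employed between 57 months and 140 months: 160 in [57, 140] is false
  self-employed: no → false
  property type ∈ {investment, primary}: investment is in the set → true
  down-payment percentage ≥ 14.3%: 53 ≥ 14.3 is true
  months employed ≤ 101 months: 160 ≤ 101 is false
  property type ∈ {investment, secondary}: investment is in the set → true
Combine:
[1.1.1] exactly-one(false, true) = true
[1.1.2.1.1] false AND true AND true AND true = false
[1.1.2.1] NOT false = true
[1.1.2] NOT true = false
[1.1] true AND false = false
[1.2.1.1.2] true AND true = true
[1.2.1.1] true AND true = true
[1.2.1] NOT true = false
[1.2.2] exactly-one(true, false, false) = true
[1.2] false AND true = false
[1.3] true → true = true
[1] false OR false OR true = true
[2] exactly-one(false, false, true) = true
[root] true AND true = true
Overall: true → approved

Approved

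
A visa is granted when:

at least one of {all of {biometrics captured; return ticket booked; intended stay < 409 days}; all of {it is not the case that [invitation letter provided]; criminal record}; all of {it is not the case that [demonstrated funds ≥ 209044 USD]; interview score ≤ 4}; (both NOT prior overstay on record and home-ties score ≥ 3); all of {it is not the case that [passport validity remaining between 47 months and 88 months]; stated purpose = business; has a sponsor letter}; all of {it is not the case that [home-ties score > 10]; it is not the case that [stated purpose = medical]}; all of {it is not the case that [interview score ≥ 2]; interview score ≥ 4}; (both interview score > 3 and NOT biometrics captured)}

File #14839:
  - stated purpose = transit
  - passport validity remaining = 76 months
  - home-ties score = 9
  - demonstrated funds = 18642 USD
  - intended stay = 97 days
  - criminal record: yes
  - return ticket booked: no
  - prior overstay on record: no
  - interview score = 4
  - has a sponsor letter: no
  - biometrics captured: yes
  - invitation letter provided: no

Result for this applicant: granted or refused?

Atomic conditions:
  biometrics captured: yes → true
  return ticket booked: no → false
  intended stay < 409 days: 97 < 409 is true
  invitation letter provided: no → false
  criminal record: yes → true
  demonstrated funds ≥ 209044 USD: 18642 ≥ 209044 is false
  interview score ≤ 4: 4 ≤ 4 is true
  NOT prior overstay on record: no → true
  home-ties score ≥ 3: 9 ≥ 3 is true
  passport validity remaining between 47 months and 88 months: 76 in [47, 88] is true
  stated purpose = business: transit == business is false
  has a sponsor letter: no → false
  home-ties score > 10: 9 > 10 is false
  stated purpose = medical: transit == medical is false
  interview score ≥ 2: 4 ≥ 2 is true
  interview score ≥ 4: 4 ≥ 4 is true
  interview score > 3: 4 > 3 is true
  NOT biometrics captured: yes → false
Combine:
[1] true AND false AND true = false
[2.1] NOT false = true
[2] true AND true = true
[3.1] NOT false = true
[3] true AND true = true
[4] true AND true = true
[5.1] NOT true = false
[5] false AND false AND false = false
[6.1] NOT false = true
[6.2] NOT false = true
[6] true AND true = true
[7.1] NOT true = false
[7] false AND true = false
[8] true AND false = false
[root] false OR true OR true OR true OR false OR true OR false OR false = true
Overall: true → granted

Granted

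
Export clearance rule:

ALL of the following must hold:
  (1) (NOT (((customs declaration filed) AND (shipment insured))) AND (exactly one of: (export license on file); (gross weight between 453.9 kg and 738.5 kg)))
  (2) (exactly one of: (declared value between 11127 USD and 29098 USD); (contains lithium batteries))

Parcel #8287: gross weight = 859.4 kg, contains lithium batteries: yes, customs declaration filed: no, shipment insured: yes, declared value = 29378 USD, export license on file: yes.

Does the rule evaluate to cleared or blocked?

Atomic conditions:
  customs declaration filed: no → false
  shipment insured: yes → true
  export license on file: yes → true
  gross weight between 453.9 kg and 738.5 kg: 859.4 in [453.9, 738.5] is false
  declared value between 11127 USD and 29098 USD: 29378 in [11127, 29098] is false
  contains lithium batteries: yes → true
Combine:
[1.1.1] false AND true = false
[1.1] NOT false = true
[1.2] exactly-one(true, false) = true
[1] true AND true = true
[2] exactly-one(false, true) = true
[root] true AND true = true
Overall: true → cleared

Cleared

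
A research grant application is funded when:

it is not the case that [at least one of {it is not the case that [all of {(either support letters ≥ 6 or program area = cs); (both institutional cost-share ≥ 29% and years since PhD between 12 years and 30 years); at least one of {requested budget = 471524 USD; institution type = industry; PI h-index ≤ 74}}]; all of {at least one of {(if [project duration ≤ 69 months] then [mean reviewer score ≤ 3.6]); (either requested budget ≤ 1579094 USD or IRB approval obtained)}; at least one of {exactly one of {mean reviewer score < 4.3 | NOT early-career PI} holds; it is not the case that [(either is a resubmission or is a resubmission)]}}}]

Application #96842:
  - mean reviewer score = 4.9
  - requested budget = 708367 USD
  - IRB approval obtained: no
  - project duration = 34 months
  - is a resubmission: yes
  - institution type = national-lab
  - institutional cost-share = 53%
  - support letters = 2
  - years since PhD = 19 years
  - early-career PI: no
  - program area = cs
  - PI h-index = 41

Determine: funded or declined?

Declined

Atomic conditions:
  support letters ≥ 6: 2 ≥ 6 is false
  program area = cs: cs == cs is true
  institutional cost-share ≥ 29%: 53 ≥ 29 is true
  years since PhD between 12 years and 30 years: 19 in [12, 30] is true
  requested budget = 471524 USD: 708367 == 471524 is false
  institution type = industry: national-lab == industry is false
  PI h-index ≤ 74: 41 ≤ 74 is true
  project duration ≤ 69 months: 34 ≤ 69 is true
  mean reviewer score ≤ 3.6: 4.9 ≤ 3.6 is false
  requested budget ≤ 1579094 USD: 708367 ≤ 1579094 is true
  IRB approval obtained: no → false
  mean reviewer score < 4.3: 4.9 < 4.3 is false
  NOT early-career PI: no → true
  is a resubmission: yes → true
Combine:
[1.1.1.1] false OR true = true
[1.1.1.2] true AND true = true
[1.1.1.3] false OR false OR true = true
[1.1.1] true AND true AND true = true
[1.1] NOT true = false
[1.2.1.1] true → false = false
[1.2.1.2] true OR false = true
[1.2.1] false OR true = true
[1.2.2.1] exactly-one(false, true) = true
[1.2.2.2.1] true OR true = true
[1.2.2.2] NOT true = false
[1.2.2] true OR false = true
[1.2] true AND true = true
[1] false OR true = true
[root] NOT true = false
Overall: false → declined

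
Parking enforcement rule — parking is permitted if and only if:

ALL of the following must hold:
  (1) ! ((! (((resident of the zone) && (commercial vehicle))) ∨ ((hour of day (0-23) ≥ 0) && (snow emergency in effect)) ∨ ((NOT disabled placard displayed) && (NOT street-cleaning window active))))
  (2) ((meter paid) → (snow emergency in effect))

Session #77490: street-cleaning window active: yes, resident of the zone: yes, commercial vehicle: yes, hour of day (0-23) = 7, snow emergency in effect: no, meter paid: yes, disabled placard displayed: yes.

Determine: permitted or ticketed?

Atomic conditions:
  resident of the zone: yes → true
  commercial vehicle: yes → true
  hour of day (0-23) ≥ 0: 7 ≥ 0 is true
  snow emergency in effect: no → false
  NOT disabled placard displayed: yes → false
  NOT street-cleaning window active: yes → false
  meter paid: yes → true
Combine:
[1.1.1.1] true AND true = true
[1.1.1] NOT true = false
[1.1.2] true AND false = false
[1.1.3] false AND false = false
[1.1] false OR false OR false = false
[1] NOT false = true
[2] true → false = false
[root] true AND false = false
Overall: false → ticketed

Ticketed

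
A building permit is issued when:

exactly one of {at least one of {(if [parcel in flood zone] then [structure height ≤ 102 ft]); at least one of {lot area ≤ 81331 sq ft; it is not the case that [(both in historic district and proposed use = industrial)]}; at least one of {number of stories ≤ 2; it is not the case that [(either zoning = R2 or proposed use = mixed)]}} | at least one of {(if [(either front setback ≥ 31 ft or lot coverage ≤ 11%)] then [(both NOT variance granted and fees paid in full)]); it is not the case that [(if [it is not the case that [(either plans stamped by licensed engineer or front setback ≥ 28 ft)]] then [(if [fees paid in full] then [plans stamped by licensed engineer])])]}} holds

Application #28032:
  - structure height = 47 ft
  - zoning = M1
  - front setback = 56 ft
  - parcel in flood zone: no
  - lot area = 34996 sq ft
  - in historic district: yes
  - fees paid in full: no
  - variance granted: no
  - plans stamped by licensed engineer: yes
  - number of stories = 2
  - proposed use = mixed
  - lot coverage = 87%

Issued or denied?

Issued

Atomic conditions:
  parcel in flood zone: no → false
  structure height ≤ 102 ft: 47 ≤ 102 is true
  lot area ≤ 81331 sq ft: 34996 ≤ 81331 is true
  in historic district: yes → true
  proposed use = industrial: mixed == industrial is false
  number of stories ≤ 2: 2 ≤ 2 is true
  zoning = R2: M1 == R2 is false
  proposed use = mixed: mixed == mixed is true
  front setback ≥ 31 ft: 56 ≥ 31 is true
  lot coverage ≤ 11%: 87 ≤ 11 is false
  NOT variance granted: no → true
  fees paid in full: no → false
  plans stamped by licensed engineer: yes → true
  front setback ≥ 28 ft: 56 ≥ 28 is true
Combine:
[1.1] false → true (antecedent false ⇒ implication holds) = true
[1.2.2.1] true AND false = false
[1.2.2] NOT false = true
[1.2] true OR true = true
[1.3.2.1] false OR true = true
[1.3.2] NOT true = false
[1.3] true OR false = true
[1] true OR true OR true = true
[2.1.1] true OR false = true
[2.1.2] true AND false = false
[2.1] true → false = false
[2.2.1.1.1] true OR true = true
[2.2.1.1] NOT true = false
[2.2.1.2] false → true (antecedent false ⇒ implication holds) = true
[2.2.1] false → true (antecedent false ⇒ implication holds) = true
[2.2] NOT true = false
[2] false OR false = false
[root] exactly-one(true, false) = true
Overall: true → issued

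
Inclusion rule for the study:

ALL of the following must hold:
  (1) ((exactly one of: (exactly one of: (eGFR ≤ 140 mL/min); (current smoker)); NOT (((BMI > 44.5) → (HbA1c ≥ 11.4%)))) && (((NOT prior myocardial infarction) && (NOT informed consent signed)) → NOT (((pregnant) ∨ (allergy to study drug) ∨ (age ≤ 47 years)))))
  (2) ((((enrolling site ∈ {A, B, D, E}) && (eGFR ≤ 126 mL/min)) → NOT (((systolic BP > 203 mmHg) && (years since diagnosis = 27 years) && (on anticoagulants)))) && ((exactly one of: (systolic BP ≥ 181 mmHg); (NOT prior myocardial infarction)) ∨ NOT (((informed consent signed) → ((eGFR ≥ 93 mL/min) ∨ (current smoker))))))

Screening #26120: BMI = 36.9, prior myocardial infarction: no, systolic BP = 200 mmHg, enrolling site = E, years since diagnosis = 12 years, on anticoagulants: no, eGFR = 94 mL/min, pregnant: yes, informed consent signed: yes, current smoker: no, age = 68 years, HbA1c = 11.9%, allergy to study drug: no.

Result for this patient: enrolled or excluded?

Excluded

Atomic conditions:
  eGFR ≤ 140 mL/min: 94 ≤ 140 is true
  current smoker: no → false
  BMI > 44.5: 36.9 > 44.5 is false
  HbA1c ≥ 11.4%: 11.9 ≥ 11.4 is true
  NOT prior myocardial infarction: no → true
  NOT informed consent signed: yes → false
  pregnant: yes → true
  allergy to study drug: no → false
  age ≤ 47 years: 68 ≤ 47 is false
  enrolling site ∈ {A, B, D, E}: E is in the set → true
  eGFR ≤ 126 mL/min: 94 ≤ 126 is true
  systolic BP > 203 mmHg: 200 > 203 is false
  years since diagnosis = 27 years: 12 == 27 is false
  on anticoagulants: no → false
  systolic BP ≥ 181 mmHg: 200 ≥ 181 is true
  informed consent signed: yes → true
  eGFR ≥ 93 mL/min: 94 ≥ 93 is true
Combine:
[1.1.1] exactly-one(true, false) = true
[1.1.2.1] false → true (antecedent false ⇒ implication holds) = true
[1.1.2] NOT true = false
[1.1] exactly-one(true, false) = true
[1.2.1] true AND false = false
[1.2.2.1] true OR false OR false = true
[1.2.2] NOT true = false
[1.2] false → false (antecedent false ⇒ implication holds) = true
[1] true AND true = true
[2.1.1] true AND true = true
[2.1.2.1] false AND false AND false = false
[2.1.2] NOT false = true
[2.1] true → true = true
[2.2.1] exactly-one(true, true) = false
[2.2.2.1.2] true OR false = true
[2.2.2.1] true → true = true
[2.2.2] NOT true = false
[2.2] false OR false = false
[2] true AND false = false
[root] true AND false = false
Overall: false → excluded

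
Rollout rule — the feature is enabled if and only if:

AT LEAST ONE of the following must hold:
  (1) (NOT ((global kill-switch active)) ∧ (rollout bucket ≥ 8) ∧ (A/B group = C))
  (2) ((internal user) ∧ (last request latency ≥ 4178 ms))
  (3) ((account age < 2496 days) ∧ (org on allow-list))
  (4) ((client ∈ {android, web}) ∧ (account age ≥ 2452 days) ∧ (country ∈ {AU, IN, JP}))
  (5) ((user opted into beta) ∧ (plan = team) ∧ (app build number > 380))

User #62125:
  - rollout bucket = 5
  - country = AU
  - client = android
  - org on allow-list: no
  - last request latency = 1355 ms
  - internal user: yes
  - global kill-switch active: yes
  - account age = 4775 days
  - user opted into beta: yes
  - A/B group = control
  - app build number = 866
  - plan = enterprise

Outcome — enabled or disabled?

Enabled

Atomic conditions:
  global kill-switch active: yes → true
  rollout bucket ≥ 8: 5 ≥ 8 is false
  A/B group = C: control == C is false
  internal user: yes → true
  last request latency ≥ 4178 ms: 1355 ≥ 4178 is false
  account age < 2496 days: 4775 < 2496 is false
  org on allow-list: no → false
  client ∈ {android, web}: android is in the set → true
  account age ≥ 2452 days: 4775 ≥ 2452 is true
  country ∈ {AU, IN, JP}: AU is in the set → true
  user opted into beta: yes → true
  plan = team: enterprise == team is false
  app build number > 380: 866 > 380 is true
Combine:
[1.1] NOT true = false
[1] false AND false AND false = false
[2] true AND false = false
[3] false AND false = false
[4] true AND true AND true = true
[5] true AND false AND true = false
[root] false OR false OR false OR true OR false = true
Overall: true → enabled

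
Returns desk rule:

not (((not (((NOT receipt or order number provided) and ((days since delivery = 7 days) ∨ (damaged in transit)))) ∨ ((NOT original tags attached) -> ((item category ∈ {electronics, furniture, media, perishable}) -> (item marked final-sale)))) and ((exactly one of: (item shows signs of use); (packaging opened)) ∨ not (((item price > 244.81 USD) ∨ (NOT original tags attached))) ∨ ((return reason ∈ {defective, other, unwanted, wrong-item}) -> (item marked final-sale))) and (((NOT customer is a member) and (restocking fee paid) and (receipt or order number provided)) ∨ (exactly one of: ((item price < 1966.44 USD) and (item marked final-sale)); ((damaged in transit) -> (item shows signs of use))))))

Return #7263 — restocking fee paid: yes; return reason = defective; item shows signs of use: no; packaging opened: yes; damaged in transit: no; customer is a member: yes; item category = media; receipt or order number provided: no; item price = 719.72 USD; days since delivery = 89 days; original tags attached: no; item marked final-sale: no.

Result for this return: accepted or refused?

Atomic conditions:
  NOT receipt or order number provided: no → true
  days since delivery = 7 days: 89 == 7 is false
  damaged in transit: no → false
  NOT original tags attached: no → true
  item category ∈ {electronics, furniture, media, perishable}: media is in the set → true
  item marked final-sale: no → false
  item shows signs of use: no → false
  packaging opened: yes → true
  item price > 244.81 USD: 719.72 > 244.81 is true
  return reason ∈ {defective, other, unwanted, wrong-item}: defective is in the set → true
  NOT customer is a member: yes → false
  restocking fee paid: yes → true
  receipt or order number provided: no → false
  item price < 1966.44 USD: 719.72 < 1966.44 is true
Combine:
[1.1.1.1.2] false OR false = false
[1.1.1.1] true AND false = false
[1.1.1] NOT false = true
[1.1.2.2] true → false = false
[1.1.2] true → false = false
[1.1] true OR false = true
[1.2.1] exactly-one(false, true) = true
[1.2.2.1] true OR true = true
[1.2.2] NOT true = false
[1.2.3] true → false = false
[1.2] true OR false OR false = true
[1.3.1] false AND true AND false = false
[1.3.2.1] true AND false = false
[1.3.2.2] false → false (antecedent false ⇒ implication holds) = true
[1.3.2] exactly-one(false, true) = true
[1.3] false OR true = true
[1] true AND true AND true = true
[root] NOT true = false
Overall: false → refused

Refused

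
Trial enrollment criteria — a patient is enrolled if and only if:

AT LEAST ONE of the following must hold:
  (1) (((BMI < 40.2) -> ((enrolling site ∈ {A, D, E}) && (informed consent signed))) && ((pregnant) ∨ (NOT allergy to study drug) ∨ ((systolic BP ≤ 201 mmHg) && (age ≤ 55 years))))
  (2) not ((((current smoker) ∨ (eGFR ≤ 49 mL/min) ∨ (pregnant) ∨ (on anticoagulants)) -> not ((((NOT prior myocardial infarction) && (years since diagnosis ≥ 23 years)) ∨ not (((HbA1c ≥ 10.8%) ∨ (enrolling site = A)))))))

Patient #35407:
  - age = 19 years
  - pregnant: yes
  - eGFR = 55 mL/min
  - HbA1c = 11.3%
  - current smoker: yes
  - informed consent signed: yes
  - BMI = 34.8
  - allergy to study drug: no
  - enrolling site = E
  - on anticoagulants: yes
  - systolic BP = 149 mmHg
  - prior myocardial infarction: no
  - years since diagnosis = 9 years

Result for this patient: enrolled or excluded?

Enrolled

Atomic conditions:
  BMI < 40.2: 34.8 < 40.2 is true
  enrolling site ∈ {A, D, E}: E is in the set → true
  informed consent signed: yes → true
  pregnant: yes → true
  NOT allergy to study drug: no → true
  systolic BP ≤ 201 mmHg: 149 ≤ 201 is true
  age ≤ 55 years: 19 ≤ 55 is true
  current smoker: yes → true
  eGFR ≤ 49 mL/min: 55 ≤ 49 is false
  on anticoagulants: yes → true
  NOT prior myocardial infarction: no → true
  years since diagnosis ≥ 23 years: 9 ≥ 23 is false
  HbA1c ≥ 10.8%: 11.3 ≥ 10.8 is true
  enrolling site = A: E == A is false
Combine:
[1.1.2] true AND true = true
[1.1] true → true = true
[1.2.3] true AND true = true
[1.2] true OR true OR true = true
[1] true AND true = true
[2.1.1] true OR false OR true OR true = true
[2.1.2.1.1] true AND false = false
[2.1.2.1.2.1] true OR false = true
[2.1.2.1.2] NOT true = false
[2.1.2.1] false OR false = false
[2.1.2] NOT false = true
[2.1] true → true = true
[2] NOT true = false
[root] true OR false = true
Overall: true → enrolled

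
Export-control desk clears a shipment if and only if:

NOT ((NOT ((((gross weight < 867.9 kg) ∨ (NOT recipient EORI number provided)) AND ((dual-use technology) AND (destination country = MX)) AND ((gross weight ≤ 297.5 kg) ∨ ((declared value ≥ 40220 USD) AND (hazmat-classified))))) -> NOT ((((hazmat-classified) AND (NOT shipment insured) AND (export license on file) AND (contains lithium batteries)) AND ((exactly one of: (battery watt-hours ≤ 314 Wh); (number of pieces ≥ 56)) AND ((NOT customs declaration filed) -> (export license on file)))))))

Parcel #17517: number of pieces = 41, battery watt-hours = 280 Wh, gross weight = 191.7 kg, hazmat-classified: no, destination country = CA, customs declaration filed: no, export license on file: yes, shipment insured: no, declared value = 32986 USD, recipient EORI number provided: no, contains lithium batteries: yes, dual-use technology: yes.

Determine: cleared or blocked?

Atomic conditions:
  gross weight < 867.9 kg: 191.7 < 867.9 is true
  NOT recipient EORI number provided: no → true
  dual-use technology: yes → true
  destination country = MX: CA == MX is false
  gross weight ≤ 297.5 kg: 191.7 ≤ 297.5 is true
  declared value ≥ 40220 USD: 32986 ≥ 40220 is false
  hazmat-classified: no → false
  NOT shipment insured: no → true
  export license on file: yes → true
  contains lithium batteries: yes → true
  battery watt-hours ≤ 314 Wh: 280 ≤ 314 is true
  number of pieces ≥ 56: 41 ≥ 56 is false
  NOT customs declaration filed: no → true
Combine:
[1.1.1.1] true OR true = true
[1.1.1.2] true AND false = false
[1.1.1.3.2] false AND false = false
[1.1.1.3] true OR false = true
[1.1.1] true AND false AND true = false
[1.1] NOT false = true
[1.2.1.1] false AND true AND true AND true = false
[1.2.1.2.1] exactly-one(true, false) = true
[1.2.1.2.2] true → true = true
[1.2.1.2] true AND true = true
[1.2.1] false AND true = false
[1.2] NOT false = true
[1] true → true = true
[root] NOT true = false
Overall: false → blocked

Blocked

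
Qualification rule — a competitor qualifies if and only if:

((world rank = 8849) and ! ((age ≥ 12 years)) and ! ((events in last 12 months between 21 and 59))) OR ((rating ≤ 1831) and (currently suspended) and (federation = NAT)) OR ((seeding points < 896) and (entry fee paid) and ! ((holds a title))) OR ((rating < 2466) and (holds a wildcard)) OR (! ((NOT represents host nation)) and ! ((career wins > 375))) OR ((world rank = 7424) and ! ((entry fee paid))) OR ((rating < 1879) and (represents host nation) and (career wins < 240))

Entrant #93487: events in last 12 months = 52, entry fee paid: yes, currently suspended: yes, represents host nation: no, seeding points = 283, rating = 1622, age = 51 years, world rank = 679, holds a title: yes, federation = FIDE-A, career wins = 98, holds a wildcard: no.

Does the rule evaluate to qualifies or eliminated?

Eliminated

Atomic conditions:
  world rank = 8849: 679 == 8849 is false
  age ≥ 12 years: 51 ≥ 12 is true
  events in last 12 months between 21 and 59: 52 in [21, 59] is true
  rating ≤ 1831: 1622 ≤ 1831 is true
  currently suspended: yes → true
  federation = NAT: FIDE-A == NAT is false
  seeding points < 896: 283 < 896 is true
  entry fee paid: yes → true
  holds a title: yes → true
  rating < 2466: 1622 < 2466 is true
  holds a wildcard: no → false
  NOT represents host nation: no → true
  career wins > 375: 98 > 375 is false
  world rank = 7424: 679 == 7424 is false
  rating < 1879: 1622 < 1879 is true
  represents host nation: no → false
  career wins < 240: 98 < 240 is true
Combine:
[1.2] NOT true = false
[1.3] NOT true = false
[1] false AND false AND false = false
[2] true AND true AND false = false
[3.3] NOT true = false
[3] true AND true AND false = false
[4] true AND false = false
[5.1] NOT true = false
[5.2] NOT false = true
[5] false AND true = false
[6.2] NOT true = false
[6] false AND false = false
[7] true AND false AND true = false
[root] false OR false OR false OR false OR false OR false OR false = false
Overall: false → eliminated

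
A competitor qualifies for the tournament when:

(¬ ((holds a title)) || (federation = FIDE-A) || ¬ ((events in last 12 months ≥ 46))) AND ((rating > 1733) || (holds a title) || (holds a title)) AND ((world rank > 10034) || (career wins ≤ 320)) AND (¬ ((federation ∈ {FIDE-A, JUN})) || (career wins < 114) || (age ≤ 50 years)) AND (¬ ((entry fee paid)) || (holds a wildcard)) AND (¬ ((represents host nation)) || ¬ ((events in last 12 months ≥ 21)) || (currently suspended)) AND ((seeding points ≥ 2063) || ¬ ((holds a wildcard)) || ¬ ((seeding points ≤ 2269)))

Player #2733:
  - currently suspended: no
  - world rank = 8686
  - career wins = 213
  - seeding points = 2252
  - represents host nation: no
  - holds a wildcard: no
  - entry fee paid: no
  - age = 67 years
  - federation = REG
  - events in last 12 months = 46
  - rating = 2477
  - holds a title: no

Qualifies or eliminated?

Atomic conditions:
  holds a title: no → false
  federation = FIDE-A: REG == FIDE-A is false
  events in last 12 months ≥ 46: 46 ≥ 46 is true
  rating > 1733: 2477 > 1733 is true
  world rank > 10034: 8686 > 10034 is false
  career wins ≤ 320: 213 ≤ 320 is true
  federation ∈ {FIDE-A, JUN}: REG is not in the set → false
  career wins < 114: 213 < 114 is false
  age ≤ 50 years: 67 ≤ 50 is false
  entry fee paid: no → false
  holds a wildcard: no → false
  represents host nation: no → false
  events in last 12 months ≥ 21: 46 ≥ 21 is true
  currently suspended: no → false
  seeding points ≥ 2063: 2252 ≥ 2063 is true
  seeding points ≤ 2269: 2252 ≤ 2269 is true
Combine:
[1.1] NOT false = true
[1.3] NOT true = false
[1] true OR false OR false = true
[2] true OR false OR false = true
[3] false OR true = true
[4.1] NOT false = true
[4] true OR false OR false = true
[5.1] NOT false = true
[5] true OR false = true
[6.1] NOT false = true
[6.2] NOT true = false
[6] true OR false OR false = true
[7.2] NOT false = true
[7.3] NOT true = false
[7] true OR true OR false = true
[root] true AND true AND true AND true AND true AND true AND true = true
Overall: true → qualifies

Qualifies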